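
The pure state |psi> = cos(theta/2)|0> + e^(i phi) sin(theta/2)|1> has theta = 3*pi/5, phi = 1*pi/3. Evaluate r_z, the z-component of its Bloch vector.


theta = 1.8850, phi = 1.0472
r_z = cos(theta) = -0.3090

-0.3090


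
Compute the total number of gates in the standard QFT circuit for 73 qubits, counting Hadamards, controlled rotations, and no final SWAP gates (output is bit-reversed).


Hadamard gates: 73
Controlled rotations: n*(n-1)/2 = 73*72/2 = 2628
SWAP gates: 0 (omitted)
Total = 73 + 2628
= 2701

2701


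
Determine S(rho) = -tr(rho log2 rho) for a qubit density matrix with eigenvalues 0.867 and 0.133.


S = -p*log2(p) - (1-p)*log2(1-p)
p = 0.8670, 1-p = 0.1330
= -0.8670 * log2(0.8670) - 0.1330 * log2(0.1330)
= -(-0.1785) - (-0.3871)
= 0.5656

0.5656


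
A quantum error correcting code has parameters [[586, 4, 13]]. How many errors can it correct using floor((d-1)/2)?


Code parameters: [[586, 4, 13]], distance d = 13.
Number of correctable errors = floor((d-1)/2)
= floor((13 - 1)/2)
= floor(12/2)
= 6

6


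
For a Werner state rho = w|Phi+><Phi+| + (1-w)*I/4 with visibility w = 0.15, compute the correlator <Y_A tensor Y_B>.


|Phi+> = (|00> + |11>)/sqrt(2)
For the pure Bell state, <Y_A Y_B> = -1 (Bell-state Pauli correlator).
The maximally-mixed part I/4 has tr(I/4 * P tensor P) = 0 for any traceless Pauli P.
So <Y_A Y_B>_rho = w * (-1) + (1 - w) * 0
= 0.15 * (-1)
= -0.1500

-0.1500


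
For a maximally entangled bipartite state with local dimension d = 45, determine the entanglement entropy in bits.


For a maximally entangled state in d x d:
S = log2(d) = log2(45)
= 5.4919

5.4919


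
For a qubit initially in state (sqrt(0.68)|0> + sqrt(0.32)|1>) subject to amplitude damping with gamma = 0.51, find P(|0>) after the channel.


For amplitude damping with parameter gamma on state sqrt(a)|0> + sqrt(b)|1>:
alpha^2 = 0.68, beta^2 = 0.32
P(|0>) = alpha^2 + gamma * beta^2
= 0.68 + 0.51 * 0.32
= 0.68 + 0.1632
= 0.8432

0.8432


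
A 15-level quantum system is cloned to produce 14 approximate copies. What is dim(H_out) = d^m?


Output space = H^(tensor 14) where dim(H) = 15
dim = 15^14
= 225 (after 2 factors)
= 3375 (after 3 factors)
= 50625 (after 4 factors)
= 759375 (after 5 factors)
= 11390625 (after 6 factors)
= 170859375 (after 7 factors)
= 2562890625 (after 8 factors)
= 38443359375 (after 9 factors)
= 576650390625 (after 10 factors)
= 8649755859375 (after 11 factors)
= 129746337890625 (after 12 factors)
= 1946195068359375 (after 13 factors)
= 29192926025390625 (after 14 factors)
= 29192926025390625

29192926025390625


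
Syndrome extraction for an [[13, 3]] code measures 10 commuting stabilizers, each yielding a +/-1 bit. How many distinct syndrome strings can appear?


Each stabilizer generator gives a binary (+1 or -1) measurement outcome.
With 10 independent generators:
Total syndromes = 2^10
= 1024

1024


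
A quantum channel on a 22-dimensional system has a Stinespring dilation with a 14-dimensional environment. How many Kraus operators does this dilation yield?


Tracing out the environment in an orthonormal basis {|i>_E} gives Kraus operators K_i = <i|_E U |0>_E.
Number of Kraus operators = dim(H_env) = d_env
= 14

14


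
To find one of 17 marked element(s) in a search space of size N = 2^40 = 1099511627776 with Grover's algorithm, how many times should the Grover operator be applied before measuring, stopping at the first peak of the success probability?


After j Grover iterations the success probability is P(j) = sin^2((2j+1)*theta), where sin(theta) = sqrt(k/N).
N = 2^40 = 1099511627776, k = 17
sin(theta) = sqrt(k/N) = 3.932099939e-06
theta = arcsin(sqrt(k/N)) = 3.932099939e-06 rad
P(j) reaches its first maximum when (2j+1)*theta is as close as possible to pi/2, i.e. j = round(pi/(4*theta) - 1/2).
pi/(4*theta) - 1/2 = 199739.6326
(For comparison, the common estimate pi/4 * sqrt(N/k) = 199740.1326; the exact maximiser is used here.)
Optimal iterations = 199740

199740


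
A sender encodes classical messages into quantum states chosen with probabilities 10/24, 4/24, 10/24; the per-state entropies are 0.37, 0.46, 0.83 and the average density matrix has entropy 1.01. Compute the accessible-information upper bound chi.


chi = S(rho) - sum_i p_i * S(rho_i)
Weighted entropy = 10/24 * 0.37 + 4/24 * 0.46 + 10/24 * 0.83
= 0.5767
chi = 1.01 - 0.5767
= 0.4333

0.4333


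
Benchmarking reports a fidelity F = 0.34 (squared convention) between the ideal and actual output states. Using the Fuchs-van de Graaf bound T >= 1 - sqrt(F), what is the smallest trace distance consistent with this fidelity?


Fuchs-van de Graaf (squared-fidelity convention): 1 - sqrt(F) <= T <= sqrt(1 - F).
Lower bound: T >= 1 - sqrt(F)
sqrt(F) = sqrt(0.34) = 0.5831
T >= 1 - 0.5831
T >= 0.4169

0.4169


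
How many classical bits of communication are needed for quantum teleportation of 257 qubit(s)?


Quantum teleportation requires 2 classical bits per qubit teleported.
257 qubit(s) -> 2 * 257 = 514 classical bits

514


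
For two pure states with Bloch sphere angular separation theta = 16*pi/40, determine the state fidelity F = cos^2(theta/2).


For states separated by angle theta on Bloch sphere:
F = cos^2(theta/2)
theta = 16*pi/40 = 1.2566
theta/2 = 0.6283
cos(theta/2) = 0.8090
F = 0.6545

0.6545


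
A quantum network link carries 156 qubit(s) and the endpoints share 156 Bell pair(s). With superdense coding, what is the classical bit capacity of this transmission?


Superdense coding allows 2 classical bits per shared entangled pair.
156 pair(s) -> 2 * 156 = 312 classical bits

312


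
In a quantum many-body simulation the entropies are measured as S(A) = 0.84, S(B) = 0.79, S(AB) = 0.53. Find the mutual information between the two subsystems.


I(A:B) = S(A) + S(B) - S(AB)
= 0.84 + 0.79 - 0.53
= 1.1000

1.1000


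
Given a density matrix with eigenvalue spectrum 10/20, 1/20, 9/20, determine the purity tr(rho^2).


tr(rho^2) = sum of eigenvalues squared
= (10/20)^2 + (1/20)^2 + (9/20)^2
= (100 + 1 + 81) / 400
= 182/400
= 0.4550

0.4550


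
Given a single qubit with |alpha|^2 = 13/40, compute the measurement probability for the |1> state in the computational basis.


|alpha|^2 = 13/40 = 0.3250
|beta|^2 = 1 - 13/40 = 27/40 = 0.6750
P(|1>) = |beta|^2 = 0.6750

0.6750


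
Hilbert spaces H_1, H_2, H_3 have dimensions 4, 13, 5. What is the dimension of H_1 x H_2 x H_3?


dim(H_1 x H_2 x H_3) = 4 * 13 * 5
= 52 * 5
= 260

260


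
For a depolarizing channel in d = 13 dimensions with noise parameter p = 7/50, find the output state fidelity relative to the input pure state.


F = (1-p) + p/d
= (1 - 0.1400) + 0.1400/13
= 0.8600 + 0.0108
= 0.8708

0.8708


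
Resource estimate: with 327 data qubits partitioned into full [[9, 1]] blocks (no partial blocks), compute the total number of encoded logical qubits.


Each code block uses 9 physical qubits for 1 logical qubit(s).
Number of complete blocks = floor(327 / 9) = 36
Logical qubits = 36 * 1
= 36

36


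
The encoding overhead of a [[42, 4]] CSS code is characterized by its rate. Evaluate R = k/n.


Code rate R = k/n
= 4/42
= 0.0952

0.0952


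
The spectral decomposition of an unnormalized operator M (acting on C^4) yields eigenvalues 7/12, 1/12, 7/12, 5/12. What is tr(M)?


tr(M) = sum of eigenvalues
= 7/12 + 1/12 + 7/12 + 5/12
= 20/12
= 1.6667

1.6667


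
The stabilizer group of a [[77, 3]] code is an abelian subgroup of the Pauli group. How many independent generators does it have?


For an [[n,k]] stabilizer code:
Number of stabilizer generators = n - k
= 77 - 3
= 74

74


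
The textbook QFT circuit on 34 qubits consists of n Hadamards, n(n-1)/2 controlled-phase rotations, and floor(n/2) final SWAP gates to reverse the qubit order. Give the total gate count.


Hadamard gates: 34
Controlled rotations: n*(n-1)/2 = 34*33/2 = 561
SWAP gates: floor(n/2) = floor(34/2) = 17
Total = 34 + 561 + 17
= 612

612


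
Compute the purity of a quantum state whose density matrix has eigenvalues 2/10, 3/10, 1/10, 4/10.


tr(rho^2) = sum of eigenvalues squared
= (2/10)^2 + (3/10)^2 + (1/10)^2 + (4/10)^2
= (4 + 9 + 1 + 16) / 100
= 30/100
= 0.3000

0.3000


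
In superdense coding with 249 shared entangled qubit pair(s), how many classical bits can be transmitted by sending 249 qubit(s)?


Superdense coding allows 2 classical bits per shared entangled pair.
249 pair(s) -> 2 * 249 = 498 classical bits

498


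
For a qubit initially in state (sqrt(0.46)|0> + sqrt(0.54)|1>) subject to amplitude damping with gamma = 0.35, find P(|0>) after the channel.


For amplitude damping with parameter gamma on state sqrt(a)|0> + sqrt(b)|1>:
alpha^2 = 0.46, beta^2 = 0.54
P(|0>) = alpha^2 + gamma * beta^2
= 0.46 + 0.35 * 0.54
= 0.46 + 0.1890
= 0.6490

0.6490


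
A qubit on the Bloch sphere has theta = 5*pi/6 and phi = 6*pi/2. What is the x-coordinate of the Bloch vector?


theta = 2.6180, phi = 9.4248
r_x = sin(theta)*cos(phi) = 0.5000 * -1.0000
r_x = -0.5000

-0.5000


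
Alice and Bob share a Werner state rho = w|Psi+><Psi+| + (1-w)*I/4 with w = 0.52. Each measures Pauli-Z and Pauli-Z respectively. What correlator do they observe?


|Psi+> = (|01> + |10>)/sqrt(2)
For the pure Bell state, <Z_A Z_B> = -1 (Bell-state Pauli correlator).
The maximally-mixed part I/4 has tr(I/4 * P tensor P) = 0 for any traceless Pauli P.
So <Z_A Z_B>_rho = w * (-1) + (1 - w) * 0
= 0.52 * (-1)
= -0.5200

-0.5200


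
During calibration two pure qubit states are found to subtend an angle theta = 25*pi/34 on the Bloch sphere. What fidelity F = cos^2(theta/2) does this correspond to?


For states separated by angle theta on Bloch sphere:
F = cos^2(theta/2)
theta = 25*pi/34 = 2.3100
theta/2 = 1.1550
cos(theta/2) = 0.4039
F = 0.1632

0.1632


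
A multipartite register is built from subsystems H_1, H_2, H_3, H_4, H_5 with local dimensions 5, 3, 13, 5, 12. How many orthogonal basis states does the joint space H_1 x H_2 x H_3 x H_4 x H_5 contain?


dim(H_1 x H_2 x H_3 x H_4 x H_5) = 5 * 3 * 13 * 5 * 12
= 15 * 13 * 5 * 12
= 195 * 5 * 12
= 975 * 12
= 11700

11700


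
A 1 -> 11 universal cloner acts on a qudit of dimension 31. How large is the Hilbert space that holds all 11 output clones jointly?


Output space = H^(tensor 11) where dim(H) = 31
dim = 31^11
= 961 (after 2 factors)
= 29791 (after 3 factors)
= 923521 (after 4 factors)
= 28629151 (after 5 factors)
= 887503681 (after 6 factors)
= 27512614111 (after 7 factors)
= 852891037441 (after 8 factors)
= 26439622160671 (after 9 factors)
= 819628286980801 (after 10 factors)
= 25408476896404831 (after 11 factors)
= 25408476896404831

25408476896404831


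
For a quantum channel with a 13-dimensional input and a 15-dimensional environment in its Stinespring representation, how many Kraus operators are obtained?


Tracing out the environment in an orthonormal basis {|i>_E} gives Kraus operators K_i = <i|_E U |0>_E.
Number of Kraus operators = dim(H_env) = d_env
= 15

15


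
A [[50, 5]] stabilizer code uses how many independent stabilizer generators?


For an [[n,k]] stabilizer code:
Number of stabilizer generators = n - k
= 50 - 5
= 45

45


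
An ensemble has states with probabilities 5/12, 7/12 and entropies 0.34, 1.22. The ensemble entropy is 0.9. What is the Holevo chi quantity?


chi = S(rho) - sum_i p_i * S(rho_i)
Weighted entropy = 5/12 * 0.34 + 7/12 * 1.22
= 0.8533
chi = 0.9 - 0.8533
= 0.0467

0.0467


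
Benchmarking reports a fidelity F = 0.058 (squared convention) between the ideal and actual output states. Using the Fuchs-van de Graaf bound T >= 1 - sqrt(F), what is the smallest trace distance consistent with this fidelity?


Fuchs-van de Graaf (squared-fidelity convention): 1 - sqrt(F) <= T <= sqrt(1 - F).
Lower bound: T >= 1 - sqrt(F)
sqrt(F) = sqrt(0.058) = 0.2408
T >= 1 - 0.2408
T >= 0.7592

0.7592


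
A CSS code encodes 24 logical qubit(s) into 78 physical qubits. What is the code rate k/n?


Code rate R = k/n
= 24/78
= 0.3077

0.3077


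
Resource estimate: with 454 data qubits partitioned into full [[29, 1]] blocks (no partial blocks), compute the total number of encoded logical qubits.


Each code block uses 29 physical qubits for 1 logical qubit(s).
Number of complete blocks = floor(454 / 29) = 15
Logical qubits = 15 * 1
= 15

15


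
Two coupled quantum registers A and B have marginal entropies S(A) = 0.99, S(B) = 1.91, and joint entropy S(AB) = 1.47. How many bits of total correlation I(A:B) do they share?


I(A:B) = S(A) + S(B) - S(AB)
= 0.99 + 1.91 - 1.47
= 1.4300

1.4300


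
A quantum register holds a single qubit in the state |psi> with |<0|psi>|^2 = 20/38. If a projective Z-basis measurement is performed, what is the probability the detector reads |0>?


|alpha|^2 = 20/38 = 0.5263
|beta|^2 = 1 - 20/38 = 18/38 = 0.4737
P(|0>) = |alpha|^2 = 0.5263

0.5263


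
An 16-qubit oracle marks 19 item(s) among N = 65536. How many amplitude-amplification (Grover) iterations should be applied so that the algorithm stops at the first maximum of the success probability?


After j Grover iterations the success probability is P(j) = sin^2((2j+1)*theta), where sin(theta) = sqrt(k/N).
N = 2^16 = 65536, k = 19
sin(theta) = sqrt(k/N) = 0.017026949
theta = arcsin(sqrt(k/N)) = 0.01702777184 rad
P(j) reaches its first maximum when (2j+1)*theta is as close as possible to pi/2, i.e. j = round(pi/(4*theta) - 1/2).
pi/(4*theta) - 1/2 = 45.6245
(For comparison, the common estimate pi/4 * sqrt(N/k) = 46.1268; the exact maximiser is used here.)
Optimal iterations = 46

46


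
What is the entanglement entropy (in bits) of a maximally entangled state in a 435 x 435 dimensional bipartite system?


For a maximally entangled state in d x d:
S = log2(d) = log2(435)
= 8.7649

8.7649


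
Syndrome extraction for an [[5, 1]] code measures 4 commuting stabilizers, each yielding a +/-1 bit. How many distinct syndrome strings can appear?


Each stabilizer generator gives a binary (+1 or -1) measurement outcome.
With 4 independent generators:
Total syndromes = 2^4
= 16

16


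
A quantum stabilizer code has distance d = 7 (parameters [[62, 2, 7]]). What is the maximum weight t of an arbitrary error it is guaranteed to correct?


Code parameters: [[62, 2, 7]], distance d = 7.
Number of correctable errors = floor((d-1)/2)
= floor((7 - 1)/2)
= floor(6/2)
= 3

3


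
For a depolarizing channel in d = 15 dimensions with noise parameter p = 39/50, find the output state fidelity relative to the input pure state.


F = (1-p) + p/d
= (1 - 0.7800) + 0.7800/15
= 0.2200 + 0.0520
= 0.2720

0.2720


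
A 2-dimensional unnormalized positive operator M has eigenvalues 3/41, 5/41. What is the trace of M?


tr(M) = sum of eigenvalues
= 3/41 + 5/41
= 8/41
= 0.1951

0.1951


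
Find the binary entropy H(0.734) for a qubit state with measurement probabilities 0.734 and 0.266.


S = -p*log2(p) - (1-p)*log2(1-p)
p = 0.7340, 1-p = 0.2660
= -0.7340 * log2(0.7340) - 0.2660 * log2(0.2660)
= -(-0.3275) - (-0.5082)
= 0.8357

0.8357


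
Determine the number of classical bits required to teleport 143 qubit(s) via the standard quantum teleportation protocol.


Quantum teleportation requires 2 classical bits per qubit teleported.
143 qubit(s) -> 2 * 143 = 286 classical bits

286


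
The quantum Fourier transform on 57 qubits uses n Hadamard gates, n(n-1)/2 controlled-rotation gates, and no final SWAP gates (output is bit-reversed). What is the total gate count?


Hadamard gates: 57
Controlled rotations: n*(n-1)/2 = 57*56/2 = 1596
SWAP gates: 0 (omitted)
Total = 57 + 1596
= 1653

1653


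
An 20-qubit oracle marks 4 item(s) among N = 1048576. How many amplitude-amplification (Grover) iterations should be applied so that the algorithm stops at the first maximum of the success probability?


After j Grover iterations the success probability is P(j) = sin^2((2j+1)*theta), where sin(theta) = sqrt(k/N).
N = 2^20 = 1048576, k = 4
sin(theta) = sqrt(k/N) = 0.001953125
theta = arcsin(sqrt(k/N)) = 0.001953126242 rad
P(j) reaches its first maximum when (2j+1)*theta is as close as possible to pi/2, i.e. j = round(pi/(4*theta) - 1/2).
pi/(4*theta) - 1/2 = 401.6236
(For comparison, the common estimate pi/4 * sqrt(N/k) = 402.1239; the exact maximiser is used here.)
Optimal iterations = 402

402


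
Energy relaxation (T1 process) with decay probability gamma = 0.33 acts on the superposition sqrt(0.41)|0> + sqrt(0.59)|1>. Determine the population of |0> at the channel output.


For amplitude damping with parameter gamma on state sqrt(a)|0> + sqrt(b)|1>:
alpha^2 = 0.41, beta^2 = 0.59
P(|0>) = alpha^2 + gamma * beta^2
= 0.41 + 0.33 * 0.59
= 0.41 + 0.1947
= 0.6047

0.6047


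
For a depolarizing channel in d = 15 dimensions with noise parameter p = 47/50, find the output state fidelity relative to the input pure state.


F = (1-p) + p/d
= (1 - 0.9400) + 0.9400/15
= 0.0600 + 0.0627
= 0.1227

0.1227


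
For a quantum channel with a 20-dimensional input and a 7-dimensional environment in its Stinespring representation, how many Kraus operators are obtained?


Tracing out the environment in an orthonormal basis {|i>_E} gives Kraus operators K_i = <i|_E U |0>_E.
Number of Kraus operators = dim(H_env) = d_env
= 7

7


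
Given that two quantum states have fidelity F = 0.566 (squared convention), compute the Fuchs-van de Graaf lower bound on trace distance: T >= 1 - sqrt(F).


Fuchs-van de Graaf (squared-fidelity convention): 1 - sqrt(F) <= T <= sqrt(1 - F).
Lower bound: T >= 1 - sqrt(F)
sqrt(F) = sqrt(0.566) = 0.7523
T >= 1 - 0.7523
T >= 0.2477

0.2477


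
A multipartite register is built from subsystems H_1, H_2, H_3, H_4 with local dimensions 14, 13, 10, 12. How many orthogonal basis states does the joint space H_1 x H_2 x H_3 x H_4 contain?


dim(H_1 x H_2 x H_3 x H_4) = 14 * 13 * 10 * 12
= 182 * 10 * 12
= 1820 * 12
= 21840

21840


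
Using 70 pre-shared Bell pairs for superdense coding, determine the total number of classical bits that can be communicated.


Superdense coding allows 2 classical bits per shared entangled pair.
70 pair(s) -> 2 * 70 = 140 classical bits

140


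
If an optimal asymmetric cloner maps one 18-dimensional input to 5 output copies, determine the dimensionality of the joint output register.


Output space = H^(tensor 5) where dim(H) = 18
dim = 18^5
= 324 (after 2 factors)
= 5832 (after 3 factors)
= 104976 (after 4 factors)
= 1889568 (after 5 factors)
= 1889568

1889568


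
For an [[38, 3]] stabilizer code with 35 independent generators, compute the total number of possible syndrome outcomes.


Each stabilizer generator gives a binary (+1 or -1) measurement outcome.
With 35 independent generators:
Total syndromes = 2^35
= 34359738368

34359738368


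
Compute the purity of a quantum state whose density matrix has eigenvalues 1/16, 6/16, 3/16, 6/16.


tr(rho^2) = sum of eigenvalues squared
= (1/16)^2 + (6/16)^2 + (3/16)^2 + (6/16)^2
= (1 + 36 + 9 + 36) / 256
= 82/256
= 0.3203

0.3203


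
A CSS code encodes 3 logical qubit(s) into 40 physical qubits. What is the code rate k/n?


Code rate R = k/n
= 3/40
= 0.0750

0.0750


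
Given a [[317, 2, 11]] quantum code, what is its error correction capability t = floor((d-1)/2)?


Code parameters: [[317, 2, 11]], distance d = 11.
Number of correctable errors = floor((d-1)/2)
= floor((11 - 1)/2)
= floor(10/2)
= 5

5


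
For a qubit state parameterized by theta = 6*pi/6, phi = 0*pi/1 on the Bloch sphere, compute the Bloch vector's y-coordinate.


theta = 3.1416, phi = 0.0000
r_y = sin(theta)*sin(phi) = 0.0000 * 0.0000
r_y = 0.0000

0.0000


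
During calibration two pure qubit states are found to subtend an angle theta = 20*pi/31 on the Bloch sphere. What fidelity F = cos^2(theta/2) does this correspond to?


For states separated by angle theta on Bloch sphere:
F = cos^2(theta/2)
theta = 20*pi/31 = 2.0268
theta/2 = 1.0134
cos(theta/2) = 0.5290
F = 0.2798

0.2798


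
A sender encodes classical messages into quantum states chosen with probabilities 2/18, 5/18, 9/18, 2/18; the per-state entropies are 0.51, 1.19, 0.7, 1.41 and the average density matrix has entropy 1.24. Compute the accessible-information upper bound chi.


chi = S(rho) - sum_i p_i * S(rho_i)
Weighted entropy = 2/18 * 0.51 + 5/18 * 1.19 + 9/18 * 0.7 + 2/18 * 1.41
= 0.8939
chi = 1.24 - 0.8939
= 0.3461

0.3461


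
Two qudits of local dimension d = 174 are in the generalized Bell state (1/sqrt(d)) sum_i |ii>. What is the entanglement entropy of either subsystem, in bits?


For a maximally entangled state in d x d:
S = log2(d) = log2(174)
= 7.4429

7.4429


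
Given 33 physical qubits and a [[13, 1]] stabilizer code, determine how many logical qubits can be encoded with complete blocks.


Each code block uses 13 physical qubits for 1 logical qubit(s).
Number of complete blocks = floor(33 / 13) = 2
Logical qubits = 2 * 1
= 2

2


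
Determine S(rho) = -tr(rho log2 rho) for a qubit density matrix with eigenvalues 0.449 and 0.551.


S = -p*log2(p) - (1-p)*log2(1-p)
p = 0.4490, 1-p = 0.5510
= -0.4490 * log2(0.4490) - 0.5510 * log2(0.5510)
= -(-0.5187) - (-0.4738)
= 0.9925

0.9925


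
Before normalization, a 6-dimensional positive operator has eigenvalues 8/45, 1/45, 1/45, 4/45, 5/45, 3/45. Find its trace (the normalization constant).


tr(M) = sum of eigenvalues
= 8/45 + 1/45 + 1/45 + 4/45 + 5/45 + 3/45
= 22/45
= 0.4889

0.4889


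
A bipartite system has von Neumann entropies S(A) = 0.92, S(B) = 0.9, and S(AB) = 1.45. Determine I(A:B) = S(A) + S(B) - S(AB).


I(A:B) = S(A) + S(B) - S(AB)
= 0.92 + 0.9 - 1.45
= 0.3700

0.3700


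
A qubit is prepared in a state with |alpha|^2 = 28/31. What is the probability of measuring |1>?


|alpha|^2 = 28/31 = 0.9032
|beta|^2 = 1 - 28/31 = 3/31 = 0.0968
P(|1>) = |beta|^2 = 0.0968

0.0968


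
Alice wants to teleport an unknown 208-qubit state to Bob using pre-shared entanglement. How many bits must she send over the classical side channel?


Quantum teleportation requires 2 classical bits per qubit teleported.
208 qubit(s) -> 2 * 208 = 416 classical bits

416


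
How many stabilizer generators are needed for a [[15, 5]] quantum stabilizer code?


For an [[n,k]] stabilizer code:
Number of stabilizer generators = n - k
= 15 - 5
= 10

10


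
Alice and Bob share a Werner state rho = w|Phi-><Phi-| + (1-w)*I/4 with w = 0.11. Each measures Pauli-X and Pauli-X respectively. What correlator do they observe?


|Phi-> = (|00> - |11>)/sqrt(2)
For the pure Bell state, <X_A X_B> = -1 (Bell-state Pauli correlator).
The maximally-mixed part I/4 has tr(I/4 * P tensor P) = 0 for any traceless Pauli P.
So <X_A X_B>_rho = w * (-1) + (1 - w) * 0
= 0.11 * (-1)
= -0.1100

-0.1100


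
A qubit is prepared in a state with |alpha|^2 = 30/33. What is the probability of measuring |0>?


|alpha|^2 = 30/33 = 0.9091
|beta|^2 = 1 - 30/33 = 3/33 = 0.0909
P(|0>) = |alpha|^2 = 0.9091

0.9091


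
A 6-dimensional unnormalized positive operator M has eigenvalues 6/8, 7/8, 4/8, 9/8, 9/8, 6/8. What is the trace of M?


tr(M) = sum of eigenvalues
= 6/8 + 7/8 + 4/8 + 9/8 + 9/8 + 6/8
= 41/8
= 5.1250

5.1250


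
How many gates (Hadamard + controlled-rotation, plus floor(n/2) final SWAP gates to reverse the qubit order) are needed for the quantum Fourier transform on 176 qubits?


Hadamard gates: 176
Controlled rotations: n*(n-1)/2 = 176*175/2 = 15400
SWAP gates: floor(n/2) = floor(176/2) = 88
Total = 176 + 15400 + 88
= 15664

15664


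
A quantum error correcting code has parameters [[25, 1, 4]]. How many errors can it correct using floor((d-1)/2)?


Code parameters: [[25, 1, 4]], distance d = 4.
Number of correctable errors = floor((d-1)/2)
= floor((4 - 1)/2)
= floor(3/2)
= 1

1


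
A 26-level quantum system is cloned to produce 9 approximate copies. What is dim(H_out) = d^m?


Output space = H^(tensor 9) where dim(H) = 26
dim = 26^9
= 676 (after 2 factors)
= 17576 (after 3 factors)
= 456976 (after 4 factors)
= 11881376 (after 5 factors)
= 308915776 (after 6 factors)
= 8031810176 (after 7 factors)
= 208827064576 (after 8 factors)
= 5429503678976 (after 9 factors)
= 5429503678976

5429503678976


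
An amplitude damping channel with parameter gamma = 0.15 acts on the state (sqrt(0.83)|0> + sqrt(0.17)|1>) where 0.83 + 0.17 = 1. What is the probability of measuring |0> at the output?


For amplitude damping with parameter gamma on state sqrt(a)|0> + sqrt(b)|1>:
alpha^2 = 0.83, beta^2 = 0.17
P(|0>) = alpha^2 + gamma * beta^2
= 0.83 + 0.15 * 0.17
= 0.83 + 0.0255
= 0.8555

0.8555


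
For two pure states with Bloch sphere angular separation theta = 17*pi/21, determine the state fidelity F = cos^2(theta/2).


For states separated by angle theta on Bloch sphere:
F = cos^2(theta/2)
theta = 17*pi/21 = 2.5432
theta/2 = 1.2716
cos(theta/2) = 0.2948
F = 0.0869

0.0869


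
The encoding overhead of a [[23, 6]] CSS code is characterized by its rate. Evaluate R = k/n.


Code rate R = k/n
= 6/23
= 0.2609

0.2609


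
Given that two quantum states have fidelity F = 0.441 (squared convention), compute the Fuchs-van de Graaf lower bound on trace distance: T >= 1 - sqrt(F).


Fuchs-van de Graaf (squared-fidelity convention): 1 - sqrt(F) <= T <= sqrt(1 - F).
Lower bound: T >= 1 - sqrt(F)
sqrt(F) = sqrt(0.441) = 0.6641
T >= 1 - 0.6641
T >= 0.3359

0.3359


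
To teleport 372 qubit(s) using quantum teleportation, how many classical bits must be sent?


Quantum teleportation requires 2 classical bits per qubit teleported.
372 qubit(s) -> 2 * 372 = 744 classical bits

744


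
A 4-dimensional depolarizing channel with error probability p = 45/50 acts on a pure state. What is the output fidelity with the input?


F = (1-p) + p/d
= (1 - 0.9000) + 0.9000/4
= 0.1000 + 0.2250
= 0.3250

0.3250


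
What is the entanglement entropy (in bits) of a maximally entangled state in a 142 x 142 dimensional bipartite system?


For a maximally entangled state in d x d:
S = log2(d) = log2(142)
= 7.1497

7.1497


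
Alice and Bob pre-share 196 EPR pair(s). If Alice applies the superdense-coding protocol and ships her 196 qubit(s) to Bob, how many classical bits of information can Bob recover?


Superdense coding allows 2 classical bits per shared entangled pair.
196 pair(s) -> 2 * 196 = 392 classical bits

392


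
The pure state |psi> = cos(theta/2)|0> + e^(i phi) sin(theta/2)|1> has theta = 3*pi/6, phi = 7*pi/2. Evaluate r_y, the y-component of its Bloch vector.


theta = 1.5708, phi = 10.9956
r_y = sin(theta)*sin(phi) = 1.0000 * -1.0000
r_y = -1.0000

-1.0000


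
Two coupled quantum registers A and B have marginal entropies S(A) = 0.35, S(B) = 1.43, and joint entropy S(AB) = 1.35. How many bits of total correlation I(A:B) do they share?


I(A:B) = S(A) + S(B) - S(AB)
= 0.35 + 1.43 - 1.35
= 0.4300

0.4300


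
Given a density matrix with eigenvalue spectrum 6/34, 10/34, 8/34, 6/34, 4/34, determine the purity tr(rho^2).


tr(rho^2) = sum of eigenvalues squared
= (6/34)^2 + (10/34)^2 + (8/34)^2 + (6/34)^2 + (4/34)^2
= (36 + 100 + 64 + 36 + 16) / 1156
= 252/1156
= 0.2180

0.2180


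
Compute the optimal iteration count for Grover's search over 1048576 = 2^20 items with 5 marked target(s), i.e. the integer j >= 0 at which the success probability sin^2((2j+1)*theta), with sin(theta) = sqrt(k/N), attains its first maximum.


After j Grover iterations the success probability is P(j) = sin^2((2j+1)*theta), where sin(theta) = sqrt(k/N).
N = 2^20 = 1048576, k = 5
sin(theta) = sqrt(k/N) = 0.002183660134
theta = arcsin(sqrt(k/N)) = 0.00218366187 rad
P(j) reaches its first maximum when (2j+1)*theta is as close as possible to pi/2, i.e. j = round(pi/(4*theta) - 1/2).
pi/(4*theta) - 1/2 = 359.1702
(For comparison, the common estimate pi/4 * sqrt(N/k) = 359.6705; the exact maximiser is used here.)
Optimal iterations = 359

359


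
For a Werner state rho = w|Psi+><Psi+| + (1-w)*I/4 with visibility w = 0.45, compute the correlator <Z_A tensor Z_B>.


|Psi+> = (|01> + |10>)/sqrt(2)
For the pure Bell state, <Z_A Z_B> = -1 (Bell-state Pauli correlator).
The maximally-mixed part I/4 has tr(I/4 * P tensor P) = 0 for any traceless Pauli P.
So <Z_A Z_B>_rho = w * (-1) + (1 - w) * 0
= 0.45 * (-1)
= -0.4500

-0.4500


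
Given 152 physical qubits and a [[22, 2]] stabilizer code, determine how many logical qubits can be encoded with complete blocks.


Each code block uses 22 physical qubits for 2 logical qubit(s).
Number of complete blocks = floor(152 / 22) = 6
Logical qubits = 6 * 2
= 12

12


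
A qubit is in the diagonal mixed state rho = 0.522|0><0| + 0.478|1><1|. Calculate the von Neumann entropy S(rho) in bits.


S = -p*log2(p) - (1-p)*log2(1-p)
p = 0.5220, 1-p = 0.4780
= -0.5220 * log2(0.5220) - 0.4780 * log2(0.4780)
= -(-0.4896) - (-0.5090)
= 0.9986

0.9986


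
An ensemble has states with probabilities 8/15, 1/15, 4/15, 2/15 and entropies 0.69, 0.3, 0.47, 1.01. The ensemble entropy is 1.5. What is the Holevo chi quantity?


chi = S(rho) - sum_i p_i * S(rho_i)
Weighted entropy = 8/15 * 0.69 + 1/15 * 0.3 + 4/15 * 0.47 + 2/15 * 1.01
= 0.6480
chi = 1.5 - 0.6480
= 0.8520

0.8520


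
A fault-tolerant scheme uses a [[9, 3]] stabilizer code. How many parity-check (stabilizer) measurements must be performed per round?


For an [[n,k]] stabilizer code:
Number of stabilizer generators = n - k
= 9 - 3
= 6

6


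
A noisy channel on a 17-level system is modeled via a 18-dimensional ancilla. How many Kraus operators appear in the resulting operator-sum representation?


Tracing out the environment in an orthonormal basis {|i>_E} gives Kraus operators K_i = <i|_E U |0>_E.
Number of Kraus operators = dim(H_env) = d_env
= 18

18


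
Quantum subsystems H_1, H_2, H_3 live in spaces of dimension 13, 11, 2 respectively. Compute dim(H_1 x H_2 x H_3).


dim(H_1 x H_2 x H_3) = 13 * 11 * 2
= 143 * 2
= 286

286


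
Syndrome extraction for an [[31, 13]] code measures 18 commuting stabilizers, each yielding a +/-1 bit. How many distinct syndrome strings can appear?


Each stabilizer generator gives a binary (+1 or -1) measurement outcome.
With 18 independent generators:
Total syndromes = 2^18
= 262144

262144


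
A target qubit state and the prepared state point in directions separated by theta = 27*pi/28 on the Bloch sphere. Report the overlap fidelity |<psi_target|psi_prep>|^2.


For states separated by angle theta on Bloch sphere:
F = cos^2(theta/2)
theta = 27*pi/28 = 3.0294
theta/2 = 1.5147
cos(theta/2) = 0.0561
F = 0.0031

0.0031


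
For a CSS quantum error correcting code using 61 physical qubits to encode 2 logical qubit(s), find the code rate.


Code rate R = k/n
= 2/61
= 0.0328

0.0328


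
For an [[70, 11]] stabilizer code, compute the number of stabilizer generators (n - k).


For an [[n,k]] stabilizer code:
Number of stabilizer generators = n - k
= 70 - 11
= 59

59


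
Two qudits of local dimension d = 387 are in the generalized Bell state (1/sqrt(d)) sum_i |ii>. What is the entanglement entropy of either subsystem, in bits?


For a maximally entangled state in d x d:
S = log2(d) = log2(387)
= 8.5962

8.5962


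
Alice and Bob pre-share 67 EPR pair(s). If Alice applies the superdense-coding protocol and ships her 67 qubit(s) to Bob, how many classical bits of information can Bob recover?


Superdense coding allows 2 classical bits per shared entangled pair.
67 pair(s) -> 2 * 67 = 134 classical bits

134


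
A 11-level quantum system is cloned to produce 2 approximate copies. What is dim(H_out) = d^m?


Output space = H^(tensor 2) where dim(H) = 11
dim = 11^2
= 121

121


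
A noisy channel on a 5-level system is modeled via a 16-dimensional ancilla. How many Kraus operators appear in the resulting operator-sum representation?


Tracing out the environment in an orthonormal basis {|i>_E} gives Kraus operators K_i = <i|_E U |0>_E.
Number of Kraus operators = dim(H_env) = d_env
= 16

16


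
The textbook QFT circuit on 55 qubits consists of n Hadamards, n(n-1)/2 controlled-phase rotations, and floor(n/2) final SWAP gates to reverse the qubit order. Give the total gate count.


Hadamard gates: 55
Controlled rotations: n*(n-1)/2 = 55*54/2 = 1485
SWAP gates: floor(n/2) = floor(55/2) = 27
Total = 55 + 1485 + 27
= 1567

1567


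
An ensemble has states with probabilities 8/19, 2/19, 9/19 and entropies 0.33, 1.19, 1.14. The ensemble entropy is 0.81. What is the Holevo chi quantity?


chi = S(rho) - sum_i p_i * S(rho_i)
Weighted entropy = 8/19 * 0.33 + 2/19 * 1.19 + 9/19 * 1.14
= 0.8042
chi = 0.81 - 0.8042
= 0.0058

0.0058


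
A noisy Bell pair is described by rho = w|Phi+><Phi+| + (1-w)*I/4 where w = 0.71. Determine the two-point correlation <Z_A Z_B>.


|Phi+> = (|00> + |11>)/sqrt(2)
For the pure Bell state, <Z_A Z_B> = +1 (Bell-state Pauli correlator).
The maximally-mixed part I/4 has tr(I/4 * P tensor P) = 0 for any traceless Pauli P.
So <Z_A Z_B>_rho = w * (+1) + (1 - w) * 0
= 0.71 * (+1)
= 0.7100

0.7100


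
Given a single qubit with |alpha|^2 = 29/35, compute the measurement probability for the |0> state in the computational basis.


|alpha|^2 = 29/35 = 0.8286
|beta|^2 = 1 - 29/35 = 6/35 = 0.1714
P(|0>) = |alpha|^2 = 0.8286

0.8286


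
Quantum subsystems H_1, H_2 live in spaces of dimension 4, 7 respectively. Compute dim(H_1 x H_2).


dim(H_1 x H_2) = 4 * 7
= 28

28


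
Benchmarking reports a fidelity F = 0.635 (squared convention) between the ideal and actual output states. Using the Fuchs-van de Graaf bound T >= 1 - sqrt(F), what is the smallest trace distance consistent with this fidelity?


Fuchs-van de Graaf (squared-fidelity convention): 1 - sqrt(F) <= T <= sqrt(1 - F).
Lower bound: T >= 1 - sqrt(F)
sqrt(F) = sqrt(0.635) = 0.7969
T >= 1 - 0.7969
T >= 0.2031

0.2031


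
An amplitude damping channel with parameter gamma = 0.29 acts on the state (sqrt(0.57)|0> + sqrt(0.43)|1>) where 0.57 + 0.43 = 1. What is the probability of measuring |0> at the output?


For amplitude damping with parameter gamma on state sqrt(a)|0> + sqrt(b)|1>:
alpha^2 = 0.57, beta^2 = 0.43
P(|0>) = alpha^2 + gamma * beta^2
= 0.57 + 0.29 * 0.43
= 0.57 + 0.1247
= 0.6947

0.6947


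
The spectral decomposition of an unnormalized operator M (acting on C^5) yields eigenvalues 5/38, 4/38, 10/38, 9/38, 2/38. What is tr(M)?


tr(M) = sum of eigenvalues
= 5/38 + 4/38 + 10/38 + 9/38 + 2/38
= 30/38
= 0.7895

0.7895


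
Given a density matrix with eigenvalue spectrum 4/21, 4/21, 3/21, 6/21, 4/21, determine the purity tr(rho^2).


tr(rho^2) = sum of eigenvalues squared
= (4/21)^2 + (4/21)^2 + (3/21)^2 + (6/21)^2 + (4/21)^2
= (16 + 16 + 9 + 36 + 16) / 441
= 93/441
= 0.2109

0.2109


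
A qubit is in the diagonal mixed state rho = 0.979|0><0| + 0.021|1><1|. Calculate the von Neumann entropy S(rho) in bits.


S = -p*log2(p) - (1-p)*log2(1-p)
p = 0.9790, 1-p = 0.0210
= -0.9790 * log2(0.9790) - 0.0210 * log2(0.0210)
= -(-0.0300) - (-0.1170)
= 0.1470

0.1470


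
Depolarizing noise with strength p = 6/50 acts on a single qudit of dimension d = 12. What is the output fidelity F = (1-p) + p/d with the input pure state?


F = (1-p) + p/d
= (1 - 0.1200) + 0.1200/12
= 0.8800 + 0.0100
= 0.8900

0.8900


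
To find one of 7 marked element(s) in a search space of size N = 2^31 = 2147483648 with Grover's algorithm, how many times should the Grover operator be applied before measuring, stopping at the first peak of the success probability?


After j Grover iterations the success probability is P(j) = sin^2((2j+1)*theta), where sin(theta) = sqrt(k/N).
N = 2^31 = 2147483648, k = 7
sin(theta) = sqrt(k/N) = 5.709316081e-05
theta = arcsin(sqrt(k/N)) = 5.709316084e-05 rad
P(j) reaches its first maximum when (2j+1)*theta is as close as possible to pi/2, i.e. j = round(pi/(4*theta) - 1/2).
pi/(4*theta) - 1/2 = 13755.9316
(For comparison, the common estimate pi/4 * sqrt(N/k) = 13756.4316; the exact maximiser is used here.)
Optimal iterations = 13756

13756


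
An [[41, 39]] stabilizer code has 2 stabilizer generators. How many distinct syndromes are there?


Each stabilizer generator gives a binary (+1 or -1) measurement outcome.
With 2 independent generators:
Total syndromes = 2^2
= 4

4


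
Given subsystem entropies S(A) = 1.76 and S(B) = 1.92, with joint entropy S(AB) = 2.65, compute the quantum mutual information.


I(A:B) = S(A) + S(B) - S(AB)
= 1.76 + 1.92 - 2.65
= 1.0300

1.0300


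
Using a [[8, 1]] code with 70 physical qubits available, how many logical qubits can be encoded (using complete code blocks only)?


Each code block uses 8 physical qubits for 1 logical qubit(s).
Number of complete blocks = floor(70 / 8) = 8
Logical qubits = 8 * 1
= 8

8


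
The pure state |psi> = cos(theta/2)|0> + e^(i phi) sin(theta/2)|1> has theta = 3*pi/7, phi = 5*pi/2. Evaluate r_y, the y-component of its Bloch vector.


theta = 1.3464, phi = 7.8540
r_y = sin(theta)*sin(phi) = 0.9749 * 1.0000
r_y = 0.9749

0.9749


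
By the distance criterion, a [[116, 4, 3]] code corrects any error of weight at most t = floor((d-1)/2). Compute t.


Code parameters: [[116, 4, 3]], distance d = 3.
Number of correctable errors = floor((d-1)/2)
= floor((3 - 1)/2)
= floor(2/2)
= 1

1


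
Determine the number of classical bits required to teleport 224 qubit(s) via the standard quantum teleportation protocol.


Quantum teleportation requires 2 classical bits per qubit teleported.
224 qubit(s) -> 2 * 224 = 448 classical bits

448


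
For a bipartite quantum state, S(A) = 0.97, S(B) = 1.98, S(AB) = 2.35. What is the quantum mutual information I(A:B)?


I(A:B) = S(A) + S(B) - S(AB)
= 0.97 + 1.98 - 2.35
= 0.6000

0.6000


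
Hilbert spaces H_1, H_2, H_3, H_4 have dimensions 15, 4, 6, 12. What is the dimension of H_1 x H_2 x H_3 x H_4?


dim(H_1 x H_2 x H_3 x H_4) = 15 * 4 * 6 * 12
= 60 * 6 * 12
= 360 * 12
= 4320

4320


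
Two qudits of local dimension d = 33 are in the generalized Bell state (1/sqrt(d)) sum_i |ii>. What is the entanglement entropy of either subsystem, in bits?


For a maximally entangled state in d x d:
S = log2(d) = log2(33)
= 5.0444

5.0444


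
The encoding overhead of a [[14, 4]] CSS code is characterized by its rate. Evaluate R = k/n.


Code rate R = k/n
= 4/14
= 0.2857

0.2857


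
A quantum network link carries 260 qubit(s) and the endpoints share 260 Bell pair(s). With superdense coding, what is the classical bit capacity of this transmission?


Superdense coding allows 2 classical bits per shared entangled pair.
260 pair(s) -> 2 * 260 = 520 classical bits

520


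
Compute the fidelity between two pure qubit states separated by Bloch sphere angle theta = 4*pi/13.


For states separated by angle theta on Bloch sphere:
F = cos^2(theta/2)
theta = 4*pi/13 = 0.9666
theta/2 = 0.4833
cos(theta/2) = 0.8855
F = 0.7840

0.7840


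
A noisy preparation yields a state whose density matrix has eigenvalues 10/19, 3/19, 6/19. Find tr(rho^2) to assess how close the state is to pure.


tr(rho^2) = sum of eigenvalues squared
= (10/19)^2 + (3/19)^2 + (6/19)^2
= (100 + 9 + 36) / 361
= 145/361
= 0.4017

0.4017


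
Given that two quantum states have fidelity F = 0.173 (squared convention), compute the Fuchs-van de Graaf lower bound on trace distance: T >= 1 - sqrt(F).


Fuchs-van de Graaf (squared-fidelity convention): 1 - sqrt(F) <= T <= sqrt(1 - F).
Lower bound: T >= 1 - sqrt(F)
sqrt(F) = sqrt(0.173) = 0.4159
T >= 1 - 0.4159
T >= 0.5841

0.5841


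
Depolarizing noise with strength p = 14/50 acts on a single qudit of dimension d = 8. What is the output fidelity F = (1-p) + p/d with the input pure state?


F = (1-p) + p/d
= (1 - 0.2800) + 0.2800/8
= 0.7200 + 0.0350
= 0.7550

0.7550
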